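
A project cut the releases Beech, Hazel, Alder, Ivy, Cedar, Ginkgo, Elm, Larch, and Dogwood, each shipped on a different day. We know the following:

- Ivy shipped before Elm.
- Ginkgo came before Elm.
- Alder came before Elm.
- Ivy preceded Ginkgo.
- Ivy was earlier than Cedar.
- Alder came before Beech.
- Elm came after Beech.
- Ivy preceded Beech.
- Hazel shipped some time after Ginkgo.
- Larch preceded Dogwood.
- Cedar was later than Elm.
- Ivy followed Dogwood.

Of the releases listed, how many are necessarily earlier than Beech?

Directly stated before Beech: Alder and Ivy.
Dogwood reaches Beech via Dogwood → Ivy → Beech.
Larch reaches Beech via Larch → Dogwood → Ivy → Beech.
That's Alder, Dogwood, Ivy, and Larch — 4 in all.

4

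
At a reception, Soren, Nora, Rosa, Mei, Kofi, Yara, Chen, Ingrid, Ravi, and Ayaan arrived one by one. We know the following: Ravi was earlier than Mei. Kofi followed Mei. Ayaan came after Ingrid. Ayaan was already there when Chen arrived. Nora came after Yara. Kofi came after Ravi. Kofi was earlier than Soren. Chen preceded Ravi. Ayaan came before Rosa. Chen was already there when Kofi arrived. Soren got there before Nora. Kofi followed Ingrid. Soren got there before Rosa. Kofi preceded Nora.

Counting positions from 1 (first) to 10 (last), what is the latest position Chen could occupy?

4

Chen must come before Kofi, Mei, Nora, Ravi, Rosa, and Soren — 6 guests forced after them.
Everything else can be placed before Chen in some valid order, so Chen can sit as late as position 10 − 6 = 4.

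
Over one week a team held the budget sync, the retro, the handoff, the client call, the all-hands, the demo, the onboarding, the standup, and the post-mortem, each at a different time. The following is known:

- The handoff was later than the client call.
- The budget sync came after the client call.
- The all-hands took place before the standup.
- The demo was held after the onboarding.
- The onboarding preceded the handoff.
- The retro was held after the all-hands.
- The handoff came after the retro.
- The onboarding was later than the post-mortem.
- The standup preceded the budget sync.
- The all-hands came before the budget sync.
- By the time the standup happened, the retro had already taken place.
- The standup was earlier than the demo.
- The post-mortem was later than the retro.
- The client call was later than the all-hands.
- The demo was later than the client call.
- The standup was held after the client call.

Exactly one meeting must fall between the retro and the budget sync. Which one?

the standup

Tracing the constraints gives the retro → the standup → the budget sync, so the standup sits after the retro and before the budget sync.
No other meeting is forced both after the retro and before the budget sync.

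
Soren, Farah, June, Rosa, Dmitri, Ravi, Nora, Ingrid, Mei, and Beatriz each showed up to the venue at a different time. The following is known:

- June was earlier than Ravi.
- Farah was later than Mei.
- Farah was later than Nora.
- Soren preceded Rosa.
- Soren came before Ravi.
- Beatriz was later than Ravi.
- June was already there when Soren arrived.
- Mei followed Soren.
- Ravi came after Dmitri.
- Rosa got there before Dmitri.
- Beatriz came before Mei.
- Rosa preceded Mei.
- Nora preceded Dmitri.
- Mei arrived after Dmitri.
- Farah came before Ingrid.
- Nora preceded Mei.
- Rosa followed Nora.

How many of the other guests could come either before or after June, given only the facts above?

1

Forced after June: Beatriz, Dmitri, Farah, Ingrid, Mei, Ravi, Rosa, and Soren.
That leaves Nora with no forced order relative to June — 1.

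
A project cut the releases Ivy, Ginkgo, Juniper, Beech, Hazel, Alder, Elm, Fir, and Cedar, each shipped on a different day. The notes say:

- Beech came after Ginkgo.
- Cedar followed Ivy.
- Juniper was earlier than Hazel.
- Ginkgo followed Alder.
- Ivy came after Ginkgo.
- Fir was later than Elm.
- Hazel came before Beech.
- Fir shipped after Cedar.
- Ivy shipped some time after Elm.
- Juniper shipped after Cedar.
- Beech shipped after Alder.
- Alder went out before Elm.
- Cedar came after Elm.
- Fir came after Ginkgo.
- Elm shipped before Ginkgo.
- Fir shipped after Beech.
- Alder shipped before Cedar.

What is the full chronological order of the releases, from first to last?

Alder, Elm, Ginkgo, Ivy, Cedar, Juniper, Hazel, Beech, Fir

The constraints fix every adjacent pair, so only one ordering works:
Alder → Elm → Ginkgo → Ivy → Cedar → Juniper → Hazel → Beech → Fir.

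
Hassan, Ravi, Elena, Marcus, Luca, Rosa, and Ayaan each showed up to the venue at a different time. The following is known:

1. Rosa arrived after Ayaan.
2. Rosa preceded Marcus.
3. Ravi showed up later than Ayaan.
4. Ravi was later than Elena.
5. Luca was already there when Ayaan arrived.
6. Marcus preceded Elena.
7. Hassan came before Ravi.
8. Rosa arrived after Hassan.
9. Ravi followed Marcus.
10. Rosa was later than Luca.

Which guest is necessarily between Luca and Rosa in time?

Tracing the constraints gives Luca → Ayaan → Rosa, so Ayaan sits after Luca and before Rosa.
No other guest is forced both after Luca and before Rosa.

Ayaan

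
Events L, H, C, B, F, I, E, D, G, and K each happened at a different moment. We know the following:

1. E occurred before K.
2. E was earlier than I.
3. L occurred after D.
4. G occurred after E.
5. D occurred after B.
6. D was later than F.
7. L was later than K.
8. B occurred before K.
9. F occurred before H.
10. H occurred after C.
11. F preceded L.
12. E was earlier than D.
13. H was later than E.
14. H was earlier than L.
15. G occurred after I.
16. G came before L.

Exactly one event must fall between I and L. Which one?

G

Tracing the constraints gives I → G → L, so G sits after I and before L.
No other event is forced both after I and before L.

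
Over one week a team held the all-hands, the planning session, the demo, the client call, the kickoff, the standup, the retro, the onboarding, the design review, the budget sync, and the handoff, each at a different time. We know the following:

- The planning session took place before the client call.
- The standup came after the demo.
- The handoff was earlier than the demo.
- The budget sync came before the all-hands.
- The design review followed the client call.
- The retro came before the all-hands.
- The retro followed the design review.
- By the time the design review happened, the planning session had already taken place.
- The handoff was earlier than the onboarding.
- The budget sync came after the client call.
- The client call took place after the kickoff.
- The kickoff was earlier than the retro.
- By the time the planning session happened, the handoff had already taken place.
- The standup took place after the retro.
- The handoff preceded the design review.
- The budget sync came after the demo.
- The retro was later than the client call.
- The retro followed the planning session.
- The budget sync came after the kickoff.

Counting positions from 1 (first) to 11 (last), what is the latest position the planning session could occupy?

The planning session must come before the all-hands, the budget sync, the client call, the design review, the retro, and the standup — 6 meetings forced after it.
Everything else can be placed before the planning session in some valid order, so the planning session can sit as late as position 11 − 6 = 5.

5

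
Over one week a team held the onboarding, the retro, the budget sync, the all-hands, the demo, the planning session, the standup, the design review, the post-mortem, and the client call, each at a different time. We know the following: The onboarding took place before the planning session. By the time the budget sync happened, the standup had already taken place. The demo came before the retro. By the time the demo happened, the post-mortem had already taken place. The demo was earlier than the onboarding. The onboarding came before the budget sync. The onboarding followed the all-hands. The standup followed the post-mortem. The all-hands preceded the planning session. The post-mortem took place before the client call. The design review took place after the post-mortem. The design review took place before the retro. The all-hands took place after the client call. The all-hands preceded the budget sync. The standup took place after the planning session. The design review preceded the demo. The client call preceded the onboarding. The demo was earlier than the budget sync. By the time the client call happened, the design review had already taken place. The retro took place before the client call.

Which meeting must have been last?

Every other meeting has a chain of constraints placing it before the budget sync, so the budget sync is last.

the budget sync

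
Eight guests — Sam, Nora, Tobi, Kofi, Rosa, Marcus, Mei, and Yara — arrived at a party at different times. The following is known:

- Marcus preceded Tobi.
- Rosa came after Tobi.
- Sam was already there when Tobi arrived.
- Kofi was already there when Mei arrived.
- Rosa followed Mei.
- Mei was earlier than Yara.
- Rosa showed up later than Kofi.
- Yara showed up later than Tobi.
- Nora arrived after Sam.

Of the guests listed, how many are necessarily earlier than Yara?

5

Directly stated before Yara: Mei and Tobi.
Kofi reaches Yara via Kofi → Mei → Yara.
Marcus reaches Yara via Marcus → Tobi → Yara.
Sam reaches Yara via Sam → Tobi → Yara.
No chain forces Nora (or any of the others) ahead of Yara.
That's Kofi, Marcus, Mei, Sam, and Tobi — 5 in all.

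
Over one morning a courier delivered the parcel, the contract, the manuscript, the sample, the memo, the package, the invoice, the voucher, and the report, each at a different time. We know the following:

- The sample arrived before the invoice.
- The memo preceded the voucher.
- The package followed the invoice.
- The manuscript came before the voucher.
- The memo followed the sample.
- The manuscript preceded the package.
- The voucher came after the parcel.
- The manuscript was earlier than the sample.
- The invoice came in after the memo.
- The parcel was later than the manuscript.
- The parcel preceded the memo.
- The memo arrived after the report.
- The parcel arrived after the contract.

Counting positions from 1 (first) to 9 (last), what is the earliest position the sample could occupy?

2

The manuscript must come before the sample — 1 forced predecessor.
Nothing else is forced ahead of the sample, so its earliest slot is position 1 + 1 = 2.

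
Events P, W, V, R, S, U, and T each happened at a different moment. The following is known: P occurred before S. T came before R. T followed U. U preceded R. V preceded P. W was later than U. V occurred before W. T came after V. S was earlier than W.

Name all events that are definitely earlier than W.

Directly stated before W: S, U, and V.
P reaches W via P → S → W.
No chain forces T (or any of the others) ahead of W.

P, S, U, V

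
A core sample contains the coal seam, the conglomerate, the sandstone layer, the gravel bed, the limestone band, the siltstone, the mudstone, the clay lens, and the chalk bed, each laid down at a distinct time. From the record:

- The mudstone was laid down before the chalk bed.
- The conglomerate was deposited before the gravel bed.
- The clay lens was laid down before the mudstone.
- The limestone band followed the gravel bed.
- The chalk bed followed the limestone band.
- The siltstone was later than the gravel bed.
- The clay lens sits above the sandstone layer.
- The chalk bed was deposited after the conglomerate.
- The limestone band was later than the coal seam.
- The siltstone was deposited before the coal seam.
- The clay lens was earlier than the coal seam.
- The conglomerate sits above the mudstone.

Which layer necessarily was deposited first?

the sandstone layer

The sandstone layer has a chain of constraints placing it before every other layer, so the sandstone layer must be first.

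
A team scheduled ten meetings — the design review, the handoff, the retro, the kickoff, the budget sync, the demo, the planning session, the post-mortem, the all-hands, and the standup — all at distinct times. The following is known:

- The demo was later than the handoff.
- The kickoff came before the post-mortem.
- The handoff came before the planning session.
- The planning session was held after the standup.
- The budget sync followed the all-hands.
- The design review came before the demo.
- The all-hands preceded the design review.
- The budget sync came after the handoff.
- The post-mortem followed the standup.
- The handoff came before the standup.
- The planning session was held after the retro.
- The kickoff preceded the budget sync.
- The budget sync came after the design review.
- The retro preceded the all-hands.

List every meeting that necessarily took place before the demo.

the all-hands, the design review, the handoff, the retro

Directly stated before the demo: the design review and the handoff.
The all-hands reaches the demo via the all-hands → the design review → the demo.
The retro reaches the demo via the retro → the all-hands → the design review → the demo.
No chain forces the post-mortem (or any of the others) ahead of the demo.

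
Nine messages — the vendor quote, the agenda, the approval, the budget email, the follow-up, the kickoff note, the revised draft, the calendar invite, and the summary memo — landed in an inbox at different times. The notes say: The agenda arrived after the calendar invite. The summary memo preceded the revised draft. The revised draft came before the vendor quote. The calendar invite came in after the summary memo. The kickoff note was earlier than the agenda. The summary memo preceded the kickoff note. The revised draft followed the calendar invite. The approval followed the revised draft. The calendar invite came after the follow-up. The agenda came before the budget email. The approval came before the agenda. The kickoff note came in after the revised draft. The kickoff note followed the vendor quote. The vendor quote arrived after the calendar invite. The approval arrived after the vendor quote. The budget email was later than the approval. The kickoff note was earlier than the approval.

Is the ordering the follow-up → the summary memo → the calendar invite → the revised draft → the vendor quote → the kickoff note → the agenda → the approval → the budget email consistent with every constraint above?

no

The constraints require the approval before the agenda, but in the proposed sequence the agenda appears ahead of the approval. That one violation is enough.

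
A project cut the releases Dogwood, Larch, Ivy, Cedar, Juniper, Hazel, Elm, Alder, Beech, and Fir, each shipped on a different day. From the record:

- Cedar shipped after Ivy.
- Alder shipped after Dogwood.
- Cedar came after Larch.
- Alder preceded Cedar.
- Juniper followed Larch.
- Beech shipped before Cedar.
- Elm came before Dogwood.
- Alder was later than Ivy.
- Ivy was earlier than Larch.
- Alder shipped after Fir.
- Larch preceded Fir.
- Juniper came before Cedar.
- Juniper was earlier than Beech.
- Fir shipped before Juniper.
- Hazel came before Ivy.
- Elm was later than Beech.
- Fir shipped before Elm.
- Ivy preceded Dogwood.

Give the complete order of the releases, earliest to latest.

Hazel, Ivy, Larch, Fir, Juniper, Beech, Elm, Dogwood, Alder, Cedar

The constraints fix every adjacent pair, so only one ordering works:
Hazel → Ivy → Larch → Fir → Juniper → Beech → Elm → Dogwood → Alder → Cedar.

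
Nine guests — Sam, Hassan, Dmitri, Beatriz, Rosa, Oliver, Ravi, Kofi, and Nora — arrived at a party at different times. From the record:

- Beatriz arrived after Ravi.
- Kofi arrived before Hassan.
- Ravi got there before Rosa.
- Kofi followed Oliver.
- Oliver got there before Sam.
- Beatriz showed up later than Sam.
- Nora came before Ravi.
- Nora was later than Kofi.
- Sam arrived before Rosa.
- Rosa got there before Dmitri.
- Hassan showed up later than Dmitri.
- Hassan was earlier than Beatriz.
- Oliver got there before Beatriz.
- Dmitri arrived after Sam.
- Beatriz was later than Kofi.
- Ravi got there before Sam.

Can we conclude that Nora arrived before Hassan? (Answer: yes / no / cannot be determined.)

Chain the constraints: Nora → Ravi → Rosa → Dmitri → Hassan. Each link is directly stated, so Nora comes before Hassan.

yes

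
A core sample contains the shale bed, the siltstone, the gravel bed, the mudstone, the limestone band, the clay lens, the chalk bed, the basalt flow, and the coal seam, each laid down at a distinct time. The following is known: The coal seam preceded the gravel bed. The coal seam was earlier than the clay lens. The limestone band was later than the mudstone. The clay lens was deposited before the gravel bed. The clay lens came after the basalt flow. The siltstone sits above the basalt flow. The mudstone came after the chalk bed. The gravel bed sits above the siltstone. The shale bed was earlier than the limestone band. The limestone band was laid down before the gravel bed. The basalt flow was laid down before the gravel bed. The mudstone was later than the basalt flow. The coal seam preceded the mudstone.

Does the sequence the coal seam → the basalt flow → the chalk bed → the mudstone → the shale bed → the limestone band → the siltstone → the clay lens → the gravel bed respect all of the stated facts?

yes

Check each stated constraint against the proposed order — e.g. the basalt flow is ahead of the gravel bed; the coal seam is ahead of the gravel bed. Every pair is in the required order; nothing is violated.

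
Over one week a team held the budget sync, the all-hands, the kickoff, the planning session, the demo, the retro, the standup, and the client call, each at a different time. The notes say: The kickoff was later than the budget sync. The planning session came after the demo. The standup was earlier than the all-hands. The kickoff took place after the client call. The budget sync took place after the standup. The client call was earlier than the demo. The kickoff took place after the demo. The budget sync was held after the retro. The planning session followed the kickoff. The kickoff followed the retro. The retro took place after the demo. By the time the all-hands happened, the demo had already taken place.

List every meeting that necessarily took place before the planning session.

the budget sync, the client call, the demo, the kickoff, the retro, the standup

Directly stated before the planning session: the demo and the kickoff.
The budget sync reaches the planning session via the budget sync → the kickoff → the planning session.
The client call reaches the planning session via the client call → the kickoff → the planning session.
The retro reaches the planning session via the retro → the kickoff → the planning session.
Likewise the standup reaches the planning session by chaining the stated constraints.
No chain forces the all-hands ahead of the planning session.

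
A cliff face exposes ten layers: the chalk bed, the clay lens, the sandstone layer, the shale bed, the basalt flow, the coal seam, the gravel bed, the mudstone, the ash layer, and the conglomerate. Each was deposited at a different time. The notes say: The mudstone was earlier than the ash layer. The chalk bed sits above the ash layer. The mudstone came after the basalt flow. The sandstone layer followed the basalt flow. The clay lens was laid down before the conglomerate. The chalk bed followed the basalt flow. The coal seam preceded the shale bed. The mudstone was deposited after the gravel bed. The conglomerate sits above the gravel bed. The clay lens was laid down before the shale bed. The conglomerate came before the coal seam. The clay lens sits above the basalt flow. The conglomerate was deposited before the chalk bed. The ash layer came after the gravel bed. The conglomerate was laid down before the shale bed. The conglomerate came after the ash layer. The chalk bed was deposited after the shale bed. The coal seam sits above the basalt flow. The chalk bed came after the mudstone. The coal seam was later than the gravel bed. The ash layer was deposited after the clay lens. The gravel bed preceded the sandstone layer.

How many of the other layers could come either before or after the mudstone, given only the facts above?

2

Forced before the mudstone: the basalt flow and the gravel bed; forced after the mudstone: the ash layer, the chalk bed, the coal seam, the conglomerate, and the shale bed.
That leaves the clay lens and the sandstone layer with no forced order relative to the mudstone — 2.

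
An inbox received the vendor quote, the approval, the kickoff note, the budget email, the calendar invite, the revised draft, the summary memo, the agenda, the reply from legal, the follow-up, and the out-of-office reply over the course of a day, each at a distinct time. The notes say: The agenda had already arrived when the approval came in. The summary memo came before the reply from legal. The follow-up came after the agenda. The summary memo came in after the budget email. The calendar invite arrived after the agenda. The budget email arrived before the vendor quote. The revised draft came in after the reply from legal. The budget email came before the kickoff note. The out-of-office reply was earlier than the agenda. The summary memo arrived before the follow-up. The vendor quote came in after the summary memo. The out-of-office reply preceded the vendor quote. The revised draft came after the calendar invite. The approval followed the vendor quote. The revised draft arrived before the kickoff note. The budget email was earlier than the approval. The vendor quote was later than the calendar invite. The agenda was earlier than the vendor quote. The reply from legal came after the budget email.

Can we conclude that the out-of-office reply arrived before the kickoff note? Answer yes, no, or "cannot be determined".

yes

Chain the constraints: the out-of-office reply → the agenda → the calendar invite → the revised draft → the kickoff note. Each link is directly stated, so the out-of-office reply comes before the kickoff note.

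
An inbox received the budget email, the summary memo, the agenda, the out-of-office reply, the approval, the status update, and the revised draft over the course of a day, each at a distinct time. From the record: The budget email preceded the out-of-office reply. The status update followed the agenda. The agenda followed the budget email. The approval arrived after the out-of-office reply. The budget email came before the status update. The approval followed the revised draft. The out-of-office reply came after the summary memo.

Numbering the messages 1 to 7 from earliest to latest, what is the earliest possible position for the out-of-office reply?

The budget email and the summary memo must both come before the out-of-office reply — 2 forced predecessors.
Nothing else is forced ahead of the out-of-office reply, so its earliest slot is position 2 + 1 = 3.

3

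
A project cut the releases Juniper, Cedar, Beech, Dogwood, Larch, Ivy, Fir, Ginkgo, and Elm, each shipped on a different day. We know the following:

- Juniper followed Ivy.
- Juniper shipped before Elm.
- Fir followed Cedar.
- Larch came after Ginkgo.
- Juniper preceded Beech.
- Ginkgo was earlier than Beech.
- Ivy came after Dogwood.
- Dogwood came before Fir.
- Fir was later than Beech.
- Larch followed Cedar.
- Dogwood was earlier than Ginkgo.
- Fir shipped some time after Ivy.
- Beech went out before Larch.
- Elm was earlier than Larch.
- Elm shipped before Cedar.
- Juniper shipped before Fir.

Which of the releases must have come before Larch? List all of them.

Beech, Cedar, Dogwood, Elm, Ginkgo, Ivy, Juniper

Directly stated before Larch: Beech, Cedar, Elm, and Ginkgo.
Dogwood reaches Larch via Dogwood → Ginkgo → Larch.
Ivy reaches Larch via Ivy → Juniper → Beech → Larch.
Juniper reaches Larch via Juniper → Beech → Larch.
No chain forces Fir ahead of Larch.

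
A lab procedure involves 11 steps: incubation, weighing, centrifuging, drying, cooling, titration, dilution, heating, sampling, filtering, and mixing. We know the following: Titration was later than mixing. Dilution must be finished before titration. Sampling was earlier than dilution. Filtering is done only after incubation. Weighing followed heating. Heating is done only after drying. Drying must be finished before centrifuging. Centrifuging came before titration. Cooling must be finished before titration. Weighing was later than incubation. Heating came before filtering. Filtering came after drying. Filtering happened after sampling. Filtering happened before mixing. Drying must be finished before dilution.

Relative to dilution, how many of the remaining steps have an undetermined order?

7

Forced before dilution: drying and sampling; forced after dilution: titration.
That leaves centrifuging, cooling, filtering, heating, incubation, mixing, and weighing with no forced order relative to dilution — 7.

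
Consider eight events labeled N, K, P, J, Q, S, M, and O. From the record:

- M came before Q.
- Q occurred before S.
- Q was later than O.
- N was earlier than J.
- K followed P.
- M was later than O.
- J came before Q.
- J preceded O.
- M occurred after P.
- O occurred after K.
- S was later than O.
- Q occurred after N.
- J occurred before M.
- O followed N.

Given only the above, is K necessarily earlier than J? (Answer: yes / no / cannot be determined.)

No chain of stated constraints runs from K to J, and none runs from J to K either.
So the relative order of K and J is not fixed by the given facts.

cannot be determined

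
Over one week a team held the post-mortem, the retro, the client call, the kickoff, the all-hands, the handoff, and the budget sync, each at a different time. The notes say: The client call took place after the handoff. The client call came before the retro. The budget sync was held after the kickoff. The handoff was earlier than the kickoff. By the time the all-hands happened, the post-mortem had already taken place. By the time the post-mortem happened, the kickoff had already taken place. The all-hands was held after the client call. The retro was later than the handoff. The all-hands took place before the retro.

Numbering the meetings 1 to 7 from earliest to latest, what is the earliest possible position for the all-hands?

The client call, the handoff, the kickoff, and the post-mortem must all come before the all-hands — 4 forced predecessors.
Nothing else is forced ahead of the all-hands, so its earliest slot is position 4 + 1 = 5.

5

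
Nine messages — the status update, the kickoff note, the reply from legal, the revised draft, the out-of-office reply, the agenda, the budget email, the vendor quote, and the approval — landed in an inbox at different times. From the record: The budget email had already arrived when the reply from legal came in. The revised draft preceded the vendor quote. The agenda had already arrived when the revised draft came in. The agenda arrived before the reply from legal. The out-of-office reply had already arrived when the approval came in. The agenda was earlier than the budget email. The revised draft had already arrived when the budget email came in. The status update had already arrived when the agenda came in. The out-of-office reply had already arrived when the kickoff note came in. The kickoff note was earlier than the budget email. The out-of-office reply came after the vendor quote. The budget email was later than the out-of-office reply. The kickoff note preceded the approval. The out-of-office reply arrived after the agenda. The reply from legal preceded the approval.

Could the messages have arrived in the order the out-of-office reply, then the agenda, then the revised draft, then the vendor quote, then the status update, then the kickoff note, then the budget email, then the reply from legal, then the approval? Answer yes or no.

The constraints require the vendor quote before the out-of-office reply, but in the proposed sequence the out-of-office reply appears ahead of the vendor quote. That one violation is enough.

no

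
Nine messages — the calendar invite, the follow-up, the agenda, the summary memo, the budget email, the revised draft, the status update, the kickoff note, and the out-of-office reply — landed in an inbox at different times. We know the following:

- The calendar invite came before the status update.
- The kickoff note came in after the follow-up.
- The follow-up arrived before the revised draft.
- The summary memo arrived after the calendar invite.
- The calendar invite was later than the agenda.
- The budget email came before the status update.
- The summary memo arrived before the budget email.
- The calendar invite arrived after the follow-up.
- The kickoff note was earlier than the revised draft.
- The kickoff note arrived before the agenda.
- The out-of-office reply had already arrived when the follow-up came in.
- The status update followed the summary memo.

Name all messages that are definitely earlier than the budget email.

Directly stated before the budget email: the summary memo.
The agenda reaches the budget email via the agenda → the calendar invite → the summary memo → the budget email.
The calendar invite reaches the budget email via the calendar invite → the summary memo → the budget email.
The follow-up reaches the budget email via the follow-up → the calendar invite → the summary memo → the budget email.
Likewise the kickoff note and the out-of-office reply each reach the budget email by chaining the stated constraints.

the agenda, the calendar invite, the follow-up, the kickoff note, the out-of-office reply, the summary memo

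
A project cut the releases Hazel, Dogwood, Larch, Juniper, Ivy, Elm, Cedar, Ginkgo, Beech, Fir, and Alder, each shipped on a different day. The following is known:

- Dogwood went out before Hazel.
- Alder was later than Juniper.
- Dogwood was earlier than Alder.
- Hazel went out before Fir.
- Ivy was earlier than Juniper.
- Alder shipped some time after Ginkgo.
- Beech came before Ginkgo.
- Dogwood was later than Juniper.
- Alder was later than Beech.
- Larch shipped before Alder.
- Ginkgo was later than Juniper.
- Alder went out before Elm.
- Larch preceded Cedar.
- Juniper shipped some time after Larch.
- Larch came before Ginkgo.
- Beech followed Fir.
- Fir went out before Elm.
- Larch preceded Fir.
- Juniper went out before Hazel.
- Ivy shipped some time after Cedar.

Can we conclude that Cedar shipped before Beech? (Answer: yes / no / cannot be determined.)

Chain the constraints: Cedar → Ivy → Juniper → Hazel → Fir → Beech. Each link is directly stated, so Cedar comes before Beech.

yes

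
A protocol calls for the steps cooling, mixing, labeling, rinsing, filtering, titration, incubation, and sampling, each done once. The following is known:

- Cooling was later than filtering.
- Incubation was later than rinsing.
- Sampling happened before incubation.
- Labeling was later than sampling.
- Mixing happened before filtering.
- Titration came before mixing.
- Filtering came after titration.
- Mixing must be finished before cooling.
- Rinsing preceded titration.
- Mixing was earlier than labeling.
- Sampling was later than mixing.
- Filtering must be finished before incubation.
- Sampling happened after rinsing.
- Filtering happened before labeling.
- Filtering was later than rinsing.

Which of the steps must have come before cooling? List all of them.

Directly stated before cooling: filtering and mixing.
Rinsing reaches cooling via rinsing → filtering → cooling.
Titration reaches cooling via titration → mixing → cooling.
No chain forces labeling (or any of the others) ahead of cooling.

filtering, mixing, rinsing, titration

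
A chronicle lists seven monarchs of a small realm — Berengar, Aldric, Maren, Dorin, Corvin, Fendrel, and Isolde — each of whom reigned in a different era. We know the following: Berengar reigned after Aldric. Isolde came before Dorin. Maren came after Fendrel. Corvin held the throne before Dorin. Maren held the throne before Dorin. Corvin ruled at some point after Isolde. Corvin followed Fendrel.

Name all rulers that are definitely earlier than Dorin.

Directly stated before Dorin: Corvin, Isolde, and Maren.
Fendrel reaches Dorin via Fendrel → Corvin → Dorin.

Corvin, Fendrel, Isolde, Maren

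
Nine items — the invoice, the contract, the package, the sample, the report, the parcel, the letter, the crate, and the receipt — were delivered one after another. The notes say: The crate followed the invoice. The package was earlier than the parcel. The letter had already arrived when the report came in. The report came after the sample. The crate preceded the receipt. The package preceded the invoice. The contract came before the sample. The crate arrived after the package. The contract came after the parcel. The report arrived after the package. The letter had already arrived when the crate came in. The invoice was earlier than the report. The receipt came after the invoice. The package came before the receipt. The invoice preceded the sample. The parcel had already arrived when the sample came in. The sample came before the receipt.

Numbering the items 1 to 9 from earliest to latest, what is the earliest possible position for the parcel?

The package must come before the parcel — 1 forced predecessor.
Nothing else is forced ahead of the parcel, so its earliest slot is position 1 + 1 = 2.

2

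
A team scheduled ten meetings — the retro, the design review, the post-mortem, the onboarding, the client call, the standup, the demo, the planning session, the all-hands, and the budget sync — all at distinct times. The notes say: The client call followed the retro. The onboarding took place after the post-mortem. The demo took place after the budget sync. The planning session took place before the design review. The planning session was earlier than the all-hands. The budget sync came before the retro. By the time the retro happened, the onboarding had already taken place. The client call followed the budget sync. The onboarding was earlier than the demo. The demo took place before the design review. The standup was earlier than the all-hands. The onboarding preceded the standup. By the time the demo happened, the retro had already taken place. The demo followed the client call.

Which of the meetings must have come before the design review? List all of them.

Directly stated before the design review: the demo and the planning session.
The budget sync reaches the design review via the budget sync → the demo → the design review.
The client call reaches the design review via the client call → the demo → the design review.
The onboarding reaches the design review via the onboarding → the demo → the design review.
Likewise the post-mortem and the retro each reach the design review by chaining the stated constraints.

the budget sync, the client call, the demo, the onboarding, the planning session, the post-mortem, the retro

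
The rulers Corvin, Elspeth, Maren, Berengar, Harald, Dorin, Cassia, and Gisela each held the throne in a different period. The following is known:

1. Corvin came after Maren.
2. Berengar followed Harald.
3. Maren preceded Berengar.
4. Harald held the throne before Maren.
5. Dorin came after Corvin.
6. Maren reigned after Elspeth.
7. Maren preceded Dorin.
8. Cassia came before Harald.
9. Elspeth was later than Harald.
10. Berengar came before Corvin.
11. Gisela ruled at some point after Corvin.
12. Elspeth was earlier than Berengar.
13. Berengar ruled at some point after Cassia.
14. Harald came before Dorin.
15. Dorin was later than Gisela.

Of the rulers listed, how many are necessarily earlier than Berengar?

4

Directly stated before Berengar: Cassia, Elspeth, Harald, and Maren.
No chain forces Gisela (or any of the others) ahead of Berengar.
That's Cassia, Elspeth, Harald, and Maren — 4 in all.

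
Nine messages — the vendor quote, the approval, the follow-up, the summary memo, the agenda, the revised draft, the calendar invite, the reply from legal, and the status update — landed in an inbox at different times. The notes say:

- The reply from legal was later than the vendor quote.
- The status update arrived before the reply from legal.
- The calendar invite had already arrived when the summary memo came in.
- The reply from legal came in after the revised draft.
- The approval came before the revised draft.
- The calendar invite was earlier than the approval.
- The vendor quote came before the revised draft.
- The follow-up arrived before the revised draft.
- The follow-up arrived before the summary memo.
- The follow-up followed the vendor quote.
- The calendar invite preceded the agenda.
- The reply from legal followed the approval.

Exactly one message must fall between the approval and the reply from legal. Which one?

Tracing the constraints gives the approval → the revised draft → the reply from legal, so the revised draft sits after the approval and before the reply from legal.
No other message is forced both after the approval and before the reply from legal.

the revised draft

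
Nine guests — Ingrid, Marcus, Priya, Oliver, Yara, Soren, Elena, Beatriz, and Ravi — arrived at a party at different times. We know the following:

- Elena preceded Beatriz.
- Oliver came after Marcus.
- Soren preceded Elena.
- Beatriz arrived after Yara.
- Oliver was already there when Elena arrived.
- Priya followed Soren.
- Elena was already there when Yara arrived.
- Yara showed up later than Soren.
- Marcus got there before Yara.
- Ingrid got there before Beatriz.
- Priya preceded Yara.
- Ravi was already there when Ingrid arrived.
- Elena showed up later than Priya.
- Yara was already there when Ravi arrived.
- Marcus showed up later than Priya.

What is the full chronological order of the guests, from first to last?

The constraints fix every adjacent pair, so only one ordering works:
Soren → Priya → Marcus → Oliver → Elena → Yara → Ravi → Ingrid → Beatriz.

Soren, Priya, Marcus, Oliver, Elena, Yara, Ravi, Ingrid, Beatriz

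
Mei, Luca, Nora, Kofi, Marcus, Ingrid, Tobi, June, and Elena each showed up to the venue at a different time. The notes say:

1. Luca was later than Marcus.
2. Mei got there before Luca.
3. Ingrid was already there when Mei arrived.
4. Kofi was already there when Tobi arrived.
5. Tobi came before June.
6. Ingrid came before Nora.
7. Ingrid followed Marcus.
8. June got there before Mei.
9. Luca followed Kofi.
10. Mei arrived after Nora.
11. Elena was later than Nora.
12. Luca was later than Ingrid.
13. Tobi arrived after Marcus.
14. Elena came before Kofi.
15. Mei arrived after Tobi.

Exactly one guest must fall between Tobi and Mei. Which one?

Tracing the constraints gives Tobi → June → Mei, so June sits after Tobi and before Mei.
No other guest is forced both after Tobi and before Mei.

June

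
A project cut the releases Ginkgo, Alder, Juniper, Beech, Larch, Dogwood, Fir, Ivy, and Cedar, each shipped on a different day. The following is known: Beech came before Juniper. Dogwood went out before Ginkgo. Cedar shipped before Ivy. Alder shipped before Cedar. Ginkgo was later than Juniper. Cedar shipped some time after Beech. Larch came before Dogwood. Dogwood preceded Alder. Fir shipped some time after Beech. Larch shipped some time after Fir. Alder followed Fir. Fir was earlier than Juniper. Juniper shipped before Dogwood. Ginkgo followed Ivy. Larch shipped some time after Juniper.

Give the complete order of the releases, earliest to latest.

The constraints fix every adjacent pair, so only one ordering works:
Beech → Fir → Juniper → Larch → Dogwood → Alder → Cedar → Ivy → Ginkgo.

Beech, Fir, Juniper, Larch, Dogwood, Alder, Cedar, Ivy, Ginkgo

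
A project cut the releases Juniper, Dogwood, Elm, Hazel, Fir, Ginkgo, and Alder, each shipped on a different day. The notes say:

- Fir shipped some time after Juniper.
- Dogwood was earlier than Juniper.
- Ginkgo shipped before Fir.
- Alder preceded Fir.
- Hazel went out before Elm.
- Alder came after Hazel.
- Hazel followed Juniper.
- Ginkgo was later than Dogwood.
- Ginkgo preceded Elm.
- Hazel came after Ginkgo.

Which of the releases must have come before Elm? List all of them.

Dogwood, Ginkgo, Hazel, Juniper

Directly stated before Elm: Ginkgo and Hazel.
Dogwood reaches Elm via Dogwood → Ginkgo → Elm.
Juniper reaches Elm via Juniper → Hazel → Elm.
No chain forces Alder (or any of the others) ahead of Elm.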